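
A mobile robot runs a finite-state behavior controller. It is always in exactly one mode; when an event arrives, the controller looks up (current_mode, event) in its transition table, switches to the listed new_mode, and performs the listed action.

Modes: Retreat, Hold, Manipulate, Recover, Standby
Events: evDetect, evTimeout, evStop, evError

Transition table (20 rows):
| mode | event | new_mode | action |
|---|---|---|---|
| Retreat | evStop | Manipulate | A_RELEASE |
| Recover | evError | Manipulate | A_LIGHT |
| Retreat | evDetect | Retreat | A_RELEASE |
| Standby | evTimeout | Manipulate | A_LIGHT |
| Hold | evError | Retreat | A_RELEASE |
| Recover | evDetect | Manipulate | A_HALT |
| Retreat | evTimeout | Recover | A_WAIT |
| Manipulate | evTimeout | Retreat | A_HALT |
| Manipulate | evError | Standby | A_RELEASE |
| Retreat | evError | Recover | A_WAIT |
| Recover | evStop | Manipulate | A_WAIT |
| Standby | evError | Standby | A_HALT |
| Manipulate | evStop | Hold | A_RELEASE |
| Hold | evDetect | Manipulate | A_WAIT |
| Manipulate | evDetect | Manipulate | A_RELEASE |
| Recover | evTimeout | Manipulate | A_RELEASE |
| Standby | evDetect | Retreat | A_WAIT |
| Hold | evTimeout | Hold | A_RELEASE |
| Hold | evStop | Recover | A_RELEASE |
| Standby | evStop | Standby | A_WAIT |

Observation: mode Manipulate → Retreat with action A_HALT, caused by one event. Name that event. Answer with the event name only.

try evDetect: (Manipulate, evDetect) → (Manipulate, A_RELEASE)
try evTimeout: (Manipulate, evTimeout) → (Retreat, A_HALT)  ← matches
try evStop: (Manipulate, evStop) → (Hold, A_RELEASE)
try evError: (Manipulate, evError) → (Standby, A_RELEASE)

evTimeout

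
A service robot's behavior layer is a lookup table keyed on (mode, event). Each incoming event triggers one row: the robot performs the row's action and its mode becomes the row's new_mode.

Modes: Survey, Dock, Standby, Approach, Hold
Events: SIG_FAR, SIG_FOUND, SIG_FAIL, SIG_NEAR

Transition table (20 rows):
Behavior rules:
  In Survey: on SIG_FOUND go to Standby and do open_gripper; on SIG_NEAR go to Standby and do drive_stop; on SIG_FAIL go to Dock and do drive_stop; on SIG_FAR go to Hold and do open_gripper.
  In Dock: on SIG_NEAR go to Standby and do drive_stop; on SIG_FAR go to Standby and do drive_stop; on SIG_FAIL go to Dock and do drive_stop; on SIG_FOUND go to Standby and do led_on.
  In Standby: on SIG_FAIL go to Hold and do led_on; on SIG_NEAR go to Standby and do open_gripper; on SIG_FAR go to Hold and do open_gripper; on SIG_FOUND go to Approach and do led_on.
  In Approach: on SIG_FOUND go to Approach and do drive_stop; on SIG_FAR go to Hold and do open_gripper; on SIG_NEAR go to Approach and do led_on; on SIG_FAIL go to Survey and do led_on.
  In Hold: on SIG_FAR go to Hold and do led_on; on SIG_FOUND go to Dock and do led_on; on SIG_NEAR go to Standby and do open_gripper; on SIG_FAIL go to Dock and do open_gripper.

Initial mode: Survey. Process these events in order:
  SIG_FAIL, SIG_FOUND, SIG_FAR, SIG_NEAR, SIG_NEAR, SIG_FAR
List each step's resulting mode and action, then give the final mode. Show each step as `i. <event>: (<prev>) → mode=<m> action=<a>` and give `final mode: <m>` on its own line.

final mode: Hold

1. SIG_FAIL: (Survey) → mode=Dock action=drive_stop
2. SIG_FOUND: (Dock) → mode=Standby action=led_on
3. SIG_FAR: (Standby) → mode=Hold action=open_gripper
4. SIG_NEAR: (Hold) → mode=Standby action=open_gripper
5. SIG_NEAR: (Standby) → mode=Standby action=open_gripper
6. SIG_FAR: (Standby) → mode=Hold action=open_gripper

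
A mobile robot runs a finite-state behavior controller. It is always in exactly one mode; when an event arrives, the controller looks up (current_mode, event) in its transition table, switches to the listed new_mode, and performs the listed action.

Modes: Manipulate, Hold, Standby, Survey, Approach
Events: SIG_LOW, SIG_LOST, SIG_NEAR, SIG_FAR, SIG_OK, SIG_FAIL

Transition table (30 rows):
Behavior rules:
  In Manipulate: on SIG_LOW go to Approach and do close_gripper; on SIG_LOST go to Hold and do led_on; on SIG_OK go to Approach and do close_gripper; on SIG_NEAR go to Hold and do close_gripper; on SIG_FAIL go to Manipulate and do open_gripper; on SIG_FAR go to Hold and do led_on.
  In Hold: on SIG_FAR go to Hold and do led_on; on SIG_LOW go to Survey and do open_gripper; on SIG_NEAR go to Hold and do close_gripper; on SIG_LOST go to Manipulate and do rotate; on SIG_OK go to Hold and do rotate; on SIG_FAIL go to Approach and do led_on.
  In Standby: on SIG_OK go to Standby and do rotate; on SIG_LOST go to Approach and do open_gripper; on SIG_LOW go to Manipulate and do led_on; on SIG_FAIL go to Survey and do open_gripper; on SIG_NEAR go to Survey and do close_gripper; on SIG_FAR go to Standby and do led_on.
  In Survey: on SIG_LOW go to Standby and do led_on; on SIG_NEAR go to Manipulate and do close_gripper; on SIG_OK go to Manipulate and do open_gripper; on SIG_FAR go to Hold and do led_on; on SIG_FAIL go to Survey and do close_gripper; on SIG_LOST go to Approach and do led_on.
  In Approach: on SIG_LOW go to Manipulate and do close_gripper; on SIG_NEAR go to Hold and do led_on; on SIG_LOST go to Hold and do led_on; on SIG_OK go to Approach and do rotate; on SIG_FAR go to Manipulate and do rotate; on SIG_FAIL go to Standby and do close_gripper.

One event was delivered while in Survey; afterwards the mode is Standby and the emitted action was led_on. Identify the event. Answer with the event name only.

SIG_LOW

try SIG_LOW: (Survey, SIG_LOW) → (Standby, led_on)  ← matches
try SIG_LOST: (Survey, SIG_LOST) → (Approach, led_on)
try SIG_NEAR: (Survey, SIG_NEAR) → (Manipulate, close_gripper)
try SIG_FAR: (Survey, SIG_FAR) → (Hold, led_on)
try SIG_OK: (Survey, SIG_OK) → (Manipulate, open_gripper)
try SIG_FAIL: (Survey, SIG_FAIL) → (Survey, close_gripper)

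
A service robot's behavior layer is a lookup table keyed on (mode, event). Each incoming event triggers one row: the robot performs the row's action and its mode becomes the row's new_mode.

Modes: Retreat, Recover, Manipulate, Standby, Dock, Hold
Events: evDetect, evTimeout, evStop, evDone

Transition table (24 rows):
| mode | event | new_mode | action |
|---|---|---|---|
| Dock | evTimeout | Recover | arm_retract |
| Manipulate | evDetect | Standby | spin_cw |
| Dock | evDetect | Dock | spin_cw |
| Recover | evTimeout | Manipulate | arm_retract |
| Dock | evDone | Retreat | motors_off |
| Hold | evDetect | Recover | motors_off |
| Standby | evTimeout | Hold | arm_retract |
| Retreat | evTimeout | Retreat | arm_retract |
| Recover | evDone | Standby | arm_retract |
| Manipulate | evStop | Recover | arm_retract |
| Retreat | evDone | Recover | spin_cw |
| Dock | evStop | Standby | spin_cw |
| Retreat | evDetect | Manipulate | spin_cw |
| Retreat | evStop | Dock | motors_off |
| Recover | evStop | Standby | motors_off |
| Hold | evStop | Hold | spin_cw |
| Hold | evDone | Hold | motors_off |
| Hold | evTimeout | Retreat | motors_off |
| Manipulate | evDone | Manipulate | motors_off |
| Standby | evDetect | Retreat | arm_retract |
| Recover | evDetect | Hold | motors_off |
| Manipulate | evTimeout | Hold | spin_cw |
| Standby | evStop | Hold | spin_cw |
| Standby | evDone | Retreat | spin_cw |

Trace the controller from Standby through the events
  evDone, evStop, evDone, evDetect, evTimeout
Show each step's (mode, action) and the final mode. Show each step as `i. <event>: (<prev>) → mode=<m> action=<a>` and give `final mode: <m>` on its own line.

1. evDone: (Standby) → mode=Retreat action=spin_cw
2. evStop: (Retreat) → mode=Dock action=motors_off
3. evDone: (Dock) → mode=Retreat action=motors_off
4. evDetect: (Retreat) → mode=Manipulate action=spin_cw
5. evTimeout: (Manipulate) → mode=Hold action=spin_cw

final mode: Hold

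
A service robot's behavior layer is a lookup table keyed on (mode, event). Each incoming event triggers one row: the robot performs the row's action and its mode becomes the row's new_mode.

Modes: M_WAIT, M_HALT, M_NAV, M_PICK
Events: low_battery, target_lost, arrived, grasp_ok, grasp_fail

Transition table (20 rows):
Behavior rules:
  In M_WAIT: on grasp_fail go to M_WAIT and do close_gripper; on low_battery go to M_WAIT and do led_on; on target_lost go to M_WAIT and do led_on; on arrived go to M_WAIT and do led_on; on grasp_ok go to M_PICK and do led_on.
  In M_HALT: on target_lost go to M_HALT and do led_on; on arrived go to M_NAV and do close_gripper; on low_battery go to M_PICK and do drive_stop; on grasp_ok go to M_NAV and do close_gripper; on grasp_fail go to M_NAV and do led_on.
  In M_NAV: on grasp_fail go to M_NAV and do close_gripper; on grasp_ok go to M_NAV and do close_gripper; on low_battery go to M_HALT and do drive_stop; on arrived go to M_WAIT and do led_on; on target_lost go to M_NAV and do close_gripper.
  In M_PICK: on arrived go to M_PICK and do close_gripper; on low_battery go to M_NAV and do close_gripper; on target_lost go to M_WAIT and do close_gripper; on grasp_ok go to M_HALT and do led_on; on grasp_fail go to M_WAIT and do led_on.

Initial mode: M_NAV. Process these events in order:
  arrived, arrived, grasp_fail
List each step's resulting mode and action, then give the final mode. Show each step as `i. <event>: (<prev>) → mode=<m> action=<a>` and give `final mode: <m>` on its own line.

1. arrived: (M_NAV) → mode=M_WAIT action=led_on
2. arrived: (M_WAIT) → mode=M_WAIT action=led_on
3. grasp_fail: (M_WAIT) → mode=M_WAIT action=close_gripper

final mode: M_WAIT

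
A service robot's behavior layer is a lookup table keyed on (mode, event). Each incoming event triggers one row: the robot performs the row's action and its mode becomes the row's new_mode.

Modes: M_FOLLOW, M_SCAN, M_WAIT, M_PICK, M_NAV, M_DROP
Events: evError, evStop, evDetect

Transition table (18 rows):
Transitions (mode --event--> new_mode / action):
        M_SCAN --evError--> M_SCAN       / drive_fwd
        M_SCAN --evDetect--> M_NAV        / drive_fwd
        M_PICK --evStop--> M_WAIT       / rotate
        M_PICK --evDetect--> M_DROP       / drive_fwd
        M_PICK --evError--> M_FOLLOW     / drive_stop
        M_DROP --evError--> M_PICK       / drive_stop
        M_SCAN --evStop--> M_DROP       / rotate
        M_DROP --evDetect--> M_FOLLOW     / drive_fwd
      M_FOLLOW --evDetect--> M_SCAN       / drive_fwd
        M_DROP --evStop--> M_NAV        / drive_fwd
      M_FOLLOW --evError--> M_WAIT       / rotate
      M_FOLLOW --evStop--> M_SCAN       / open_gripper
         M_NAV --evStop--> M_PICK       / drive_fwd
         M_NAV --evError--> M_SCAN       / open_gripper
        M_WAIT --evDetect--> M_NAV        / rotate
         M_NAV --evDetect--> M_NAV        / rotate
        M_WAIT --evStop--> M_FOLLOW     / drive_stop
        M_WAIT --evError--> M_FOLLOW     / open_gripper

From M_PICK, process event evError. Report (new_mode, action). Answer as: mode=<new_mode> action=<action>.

mode=M_FOLLOW action=drive_stop

current mode = M_PICK; filter table to that mode:
  (M_PICK, evStop) → (M_WAIT, rotate)
  (M_PICK, evDetect) → (M_DROP, drive_fwd)
  (M_PICK, evError) → (M_FOLLOW, drive_stop)  ← event matches
event = evError selects (M_FOLLOW, drive_stop)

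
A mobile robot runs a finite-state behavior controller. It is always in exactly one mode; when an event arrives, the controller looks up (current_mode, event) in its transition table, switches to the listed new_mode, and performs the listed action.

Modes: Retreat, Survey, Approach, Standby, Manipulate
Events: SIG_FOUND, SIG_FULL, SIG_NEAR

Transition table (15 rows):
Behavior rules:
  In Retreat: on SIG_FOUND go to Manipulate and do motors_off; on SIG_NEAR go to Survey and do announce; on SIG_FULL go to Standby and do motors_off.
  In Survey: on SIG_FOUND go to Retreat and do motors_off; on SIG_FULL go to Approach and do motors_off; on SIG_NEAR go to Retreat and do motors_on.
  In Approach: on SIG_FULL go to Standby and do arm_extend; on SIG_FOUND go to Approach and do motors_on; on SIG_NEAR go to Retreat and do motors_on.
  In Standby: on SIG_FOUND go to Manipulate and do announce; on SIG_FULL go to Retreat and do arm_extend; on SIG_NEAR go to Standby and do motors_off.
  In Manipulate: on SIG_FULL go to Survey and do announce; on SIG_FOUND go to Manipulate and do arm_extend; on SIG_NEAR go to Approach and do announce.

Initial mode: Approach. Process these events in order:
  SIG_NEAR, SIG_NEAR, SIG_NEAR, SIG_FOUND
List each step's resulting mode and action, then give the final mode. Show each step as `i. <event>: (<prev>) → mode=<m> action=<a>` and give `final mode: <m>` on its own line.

1. SIG_NEAR: (Approach) → mode=Retreat action=motors_on
2. SIG_NEAR: (Retreat) → mode=Survey action=announce
3. SIG_NEAR: (Survey) → mode=Retreat action=motors_on
4. SIG_FOUND: (Retreat) → mode=Manipulate action=motors_off

final mode: Manipulate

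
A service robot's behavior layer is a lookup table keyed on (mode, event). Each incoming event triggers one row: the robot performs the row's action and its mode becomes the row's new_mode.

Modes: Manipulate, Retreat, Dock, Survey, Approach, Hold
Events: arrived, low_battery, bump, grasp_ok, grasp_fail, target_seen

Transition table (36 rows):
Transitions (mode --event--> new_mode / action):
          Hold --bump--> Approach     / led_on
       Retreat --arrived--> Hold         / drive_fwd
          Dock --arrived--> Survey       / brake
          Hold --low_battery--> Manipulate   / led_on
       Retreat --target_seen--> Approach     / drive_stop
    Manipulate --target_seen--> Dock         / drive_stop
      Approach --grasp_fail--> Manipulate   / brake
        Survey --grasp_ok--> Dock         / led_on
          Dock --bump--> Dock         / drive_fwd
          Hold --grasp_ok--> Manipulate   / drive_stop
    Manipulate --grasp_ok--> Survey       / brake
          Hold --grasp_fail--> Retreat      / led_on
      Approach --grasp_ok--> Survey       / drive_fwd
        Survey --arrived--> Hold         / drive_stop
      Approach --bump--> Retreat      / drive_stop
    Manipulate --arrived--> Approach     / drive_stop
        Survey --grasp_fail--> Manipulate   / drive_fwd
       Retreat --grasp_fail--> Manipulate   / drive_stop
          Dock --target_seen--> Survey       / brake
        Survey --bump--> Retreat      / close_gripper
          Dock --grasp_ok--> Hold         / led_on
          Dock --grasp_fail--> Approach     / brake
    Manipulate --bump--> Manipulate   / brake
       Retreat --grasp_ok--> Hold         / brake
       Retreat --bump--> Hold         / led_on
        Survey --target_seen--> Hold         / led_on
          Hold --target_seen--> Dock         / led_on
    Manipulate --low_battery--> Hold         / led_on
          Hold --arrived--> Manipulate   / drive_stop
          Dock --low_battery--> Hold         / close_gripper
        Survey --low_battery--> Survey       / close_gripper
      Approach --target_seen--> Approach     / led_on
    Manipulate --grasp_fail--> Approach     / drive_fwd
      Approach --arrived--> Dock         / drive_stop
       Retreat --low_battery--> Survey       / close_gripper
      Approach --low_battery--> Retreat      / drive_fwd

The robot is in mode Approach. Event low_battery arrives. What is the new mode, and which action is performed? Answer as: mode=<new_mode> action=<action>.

current mode = Approach; filter table to that mode:
  (Approach, grasp_fail) → (Manipulate, brake)
  (Approach, grasp_ok) → (Survey, drive_fwd)
  (Approach, bump) → (Retreat, drive_stop)
  (Approach, target_seen) → (Approach, led_on)
  (Approach, arrived) → (Dock, drive_stop)
  (Approach, low_battery) → (Retreat, drive_fwd)  ← event matches
event = low_battery selects (Retreat, drive_fwd)

mode=Retreat action=drive_fwd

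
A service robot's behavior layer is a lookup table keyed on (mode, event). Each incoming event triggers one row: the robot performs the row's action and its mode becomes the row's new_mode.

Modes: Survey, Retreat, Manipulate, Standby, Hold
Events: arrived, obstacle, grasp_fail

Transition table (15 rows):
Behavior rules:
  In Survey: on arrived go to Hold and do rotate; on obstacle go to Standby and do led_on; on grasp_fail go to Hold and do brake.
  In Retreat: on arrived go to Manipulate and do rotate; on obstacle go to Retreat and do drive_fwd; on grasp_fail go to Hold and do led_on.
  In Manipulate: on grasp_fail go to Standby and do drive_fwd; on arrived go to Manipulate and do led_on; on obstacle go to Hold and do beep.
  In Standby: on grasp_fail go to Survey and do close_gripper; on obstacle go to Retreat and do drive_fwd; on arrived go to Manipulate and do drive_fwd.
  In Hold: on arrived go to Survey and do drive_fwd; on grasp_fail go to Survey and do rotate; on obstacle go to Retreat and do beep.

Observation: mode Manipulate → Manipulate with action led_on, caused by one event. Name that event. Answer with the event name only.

try arrived: (Manipulate, arrived) → (Manipulate, led_on)  ← matches
try obstacle: (Manipulate, obstacle) → (Hold, beep)
try grasp_fail: (Manipulate, grasp_fail) → (Standby, drive_fwd)

arrived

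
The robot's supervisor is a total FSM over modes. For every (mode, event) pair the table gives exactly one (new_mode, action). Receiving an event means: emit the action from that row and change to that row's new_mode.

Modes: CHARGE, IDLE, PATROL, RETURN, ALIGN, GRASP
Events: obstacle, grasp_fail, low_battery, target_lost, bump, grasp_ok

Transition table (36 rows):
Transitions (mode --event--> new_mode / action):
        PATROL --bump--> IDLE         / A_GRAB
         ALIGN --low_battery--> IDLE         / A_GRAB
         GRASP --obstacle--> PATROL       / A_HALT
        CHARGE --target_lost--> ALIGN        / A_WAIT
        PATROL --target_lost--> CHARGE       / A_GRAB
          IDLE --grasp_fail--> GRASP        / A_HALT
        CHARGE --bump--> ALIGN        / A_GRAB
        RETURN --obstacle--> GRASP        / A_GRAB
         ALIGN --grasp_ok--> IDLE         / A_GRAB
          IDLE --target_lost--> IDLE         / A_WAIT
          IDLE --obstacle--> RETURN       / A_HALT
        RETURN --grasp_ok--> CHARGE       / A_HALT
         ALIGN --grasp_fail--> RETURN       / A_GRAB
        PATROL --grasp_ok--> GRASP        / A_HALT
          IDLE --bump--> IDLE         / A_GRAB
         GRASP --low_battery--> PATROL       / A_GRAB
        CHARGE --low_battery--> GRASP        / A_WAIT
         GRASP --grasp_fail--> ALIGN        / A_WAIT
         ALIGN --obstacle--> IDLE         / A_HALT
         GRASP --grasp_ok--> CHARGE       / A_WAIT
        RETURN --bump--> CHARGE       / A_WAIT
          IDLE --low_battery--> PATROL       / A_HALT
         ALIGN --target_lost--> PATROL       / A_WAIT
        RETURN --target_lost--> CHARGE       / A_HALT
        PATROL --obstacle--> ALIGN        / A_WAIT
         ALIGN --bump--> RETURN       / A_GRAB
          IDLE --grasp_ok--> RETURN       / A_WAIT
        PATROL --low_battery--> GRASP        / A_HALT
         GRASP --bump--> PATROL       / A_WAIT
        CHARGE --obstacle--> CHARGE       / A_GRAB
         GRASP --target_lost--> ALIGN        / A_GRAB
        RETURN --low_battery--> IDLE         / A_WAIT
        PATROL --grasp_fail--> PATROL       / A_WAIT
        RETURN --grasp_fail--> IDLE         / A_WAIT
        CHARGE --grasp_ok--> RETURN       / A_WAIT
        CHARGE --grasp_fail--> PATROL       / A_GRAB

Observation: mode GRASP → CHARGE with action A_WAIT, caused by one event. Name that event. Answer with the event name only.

try obstacle: (GRASP, obstacle) → (PATROL, A_HALT)
try grasp_fail: (GRASP, grasp_fail) → (ALIGN, A_WAIT)
try low_battery: (GRASP, low_battery) → (PATROL, A_GRAB)
try target_lost: (GRASP, target_lost) → (ALIGN, A_GRAB)
try bump: (GRASP, bump) → (PATROL, A_WAIT)
try grasp_ok: (GRASP, grasp_ok) → (CHARGE, A_WAIT)  ← matches

grasp_ok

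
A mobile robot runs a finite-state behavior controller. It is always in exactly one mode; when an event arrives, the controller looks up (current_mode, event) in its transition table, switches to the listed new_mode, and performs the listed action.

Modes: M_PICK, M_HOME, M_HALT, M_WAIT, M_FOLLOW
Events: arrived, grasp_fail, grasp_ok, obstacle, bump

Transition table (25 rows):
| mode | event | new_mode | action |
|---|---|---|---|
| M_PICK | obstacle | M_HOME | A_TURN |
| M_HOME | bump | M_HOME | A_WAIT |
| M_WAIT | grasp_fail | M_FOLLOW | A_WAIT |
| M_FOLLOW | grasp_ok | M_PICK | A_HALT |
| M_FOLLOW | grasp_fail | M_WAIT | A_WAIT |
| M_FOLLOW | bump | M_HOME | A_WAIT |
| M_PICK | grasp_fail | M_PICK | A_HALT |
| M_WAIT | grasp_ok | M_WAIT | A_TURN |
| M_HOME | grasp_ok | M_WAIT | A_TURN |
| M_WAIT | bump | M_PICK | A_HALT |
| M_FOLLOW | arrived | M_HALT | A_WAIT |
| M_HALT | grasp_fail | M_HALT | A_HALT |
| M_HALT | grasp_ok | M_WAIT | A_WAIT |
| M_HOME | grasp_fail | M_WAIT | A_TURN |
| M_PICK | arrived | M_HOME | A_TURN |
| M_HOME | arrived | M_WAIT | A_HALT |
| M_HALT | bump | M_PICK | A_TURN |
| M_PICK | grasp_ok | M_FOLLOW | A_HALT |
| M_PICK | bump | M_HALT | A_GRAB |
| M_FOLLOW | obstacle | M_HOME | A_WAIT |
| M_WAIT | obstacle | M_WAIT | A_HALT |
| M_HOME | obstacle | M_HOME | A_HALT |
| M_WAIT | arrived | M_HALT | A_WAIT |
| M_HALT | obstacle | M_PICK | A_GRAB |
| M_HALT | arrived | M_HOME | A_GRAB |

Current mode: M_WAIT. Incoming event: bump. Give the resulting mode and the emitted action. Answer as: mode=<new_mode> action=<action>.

mode=M_PICK action=A_HALT

current mode = M_WAIT; filter table to that mode:
  (M_WAIT, grasp_fail) → (M_FOLLOW, A_WAIT)
  (M_WAIT, grasp_ok) → (M_WAIT, A_TURN)
  (M_WAIT, bump) → (M_PICK, A_HALT)  ← event matches
  (M_WAIT, obstacle) → (M_WAIT, A_HALT)
  (M_WAIT, arrived) → (M_HALT, A_WAIT)
event = bump selects (M_PICK, A_HALT)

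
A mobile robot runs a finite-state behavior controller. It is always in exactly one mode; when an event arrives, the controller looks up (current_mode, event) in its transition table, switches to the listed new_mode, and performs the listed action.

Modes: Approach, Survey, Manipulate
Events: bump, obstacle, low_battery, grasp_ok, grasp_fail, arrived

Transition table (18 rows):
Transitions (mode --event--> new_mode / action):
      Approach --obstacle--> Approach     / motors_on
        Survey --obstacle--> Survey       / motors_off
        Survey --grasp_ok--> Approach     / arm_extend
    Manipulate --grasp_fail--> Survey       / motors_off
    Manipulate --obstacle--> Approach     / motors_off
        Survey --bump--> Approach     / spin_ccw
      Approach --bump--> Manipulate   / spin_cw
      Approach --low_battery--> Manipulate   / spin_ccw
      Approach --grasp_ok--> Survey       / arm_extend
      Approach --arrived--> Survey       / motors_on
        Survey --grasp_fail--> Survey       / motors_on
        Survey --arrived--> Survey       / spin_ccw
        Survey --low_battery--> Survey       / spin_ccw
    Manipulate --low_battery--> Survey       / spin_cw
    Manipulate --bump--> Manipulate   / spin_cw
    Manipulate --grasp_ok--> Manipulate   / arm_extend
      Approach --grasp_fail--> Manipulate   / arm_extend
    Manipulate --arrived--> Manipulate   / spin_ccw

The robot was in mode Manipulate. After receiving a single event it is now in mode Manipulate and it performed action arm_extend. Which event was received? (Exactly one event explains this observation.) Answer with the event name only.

grasp_ok

try bump: (Manipulate, bump) → (Manipulate, spin_cw)
try obstacle: (Manipulate, obstacle) → (Approach, motors_off)
try low_battery: (Manipulate, low_battery) → (Survey, spin_cw)
try grasp_ok: (Manipulate, grasp_ok) → (Manipulate, arm_extend)  ← matches
try grasp_fail: (Manipulate, grasp_fail) → (Survey, motors_off)
try arrived: (Manipulate, arrived) → (Manipulate, spin_ccw)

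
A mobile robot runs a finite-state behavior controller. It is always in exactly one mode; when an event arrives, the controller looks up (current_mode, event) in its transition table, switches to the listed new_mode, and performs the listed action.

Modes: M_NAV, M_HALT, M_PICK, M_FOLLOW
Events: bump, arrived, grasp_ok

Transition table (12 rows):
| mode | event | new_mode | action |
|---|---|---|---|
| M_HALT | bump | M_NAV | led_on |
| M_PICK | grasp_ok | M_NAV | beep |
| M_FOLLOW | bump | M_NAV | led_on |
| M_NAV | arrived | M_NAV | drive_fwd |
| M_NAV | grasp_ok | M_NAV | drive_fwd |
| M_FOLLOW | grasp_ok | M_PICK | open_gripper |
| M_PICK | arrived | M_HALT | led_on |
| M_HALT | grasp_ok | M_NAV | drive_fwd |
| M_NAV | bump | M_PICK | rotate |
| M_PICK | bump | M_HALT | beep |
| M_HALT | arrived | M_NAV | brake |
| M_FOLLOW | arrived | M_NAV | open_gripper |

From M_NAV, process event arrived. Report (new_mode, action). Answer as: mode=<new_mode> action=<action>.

current mode = M_NAV; filter table to that mode:
  (M_NAV, arrived) → (M_NAV, drive_fwd)  ← event matches
  (M_NAV, grasp_ok) → (M_NAV, drive_fwd)
  (M_NAV, bump) → (M_PICK, rotate)
event = arrived selects (M_NAV, drive_fwd)

mode=M_NAV action=drive_fwd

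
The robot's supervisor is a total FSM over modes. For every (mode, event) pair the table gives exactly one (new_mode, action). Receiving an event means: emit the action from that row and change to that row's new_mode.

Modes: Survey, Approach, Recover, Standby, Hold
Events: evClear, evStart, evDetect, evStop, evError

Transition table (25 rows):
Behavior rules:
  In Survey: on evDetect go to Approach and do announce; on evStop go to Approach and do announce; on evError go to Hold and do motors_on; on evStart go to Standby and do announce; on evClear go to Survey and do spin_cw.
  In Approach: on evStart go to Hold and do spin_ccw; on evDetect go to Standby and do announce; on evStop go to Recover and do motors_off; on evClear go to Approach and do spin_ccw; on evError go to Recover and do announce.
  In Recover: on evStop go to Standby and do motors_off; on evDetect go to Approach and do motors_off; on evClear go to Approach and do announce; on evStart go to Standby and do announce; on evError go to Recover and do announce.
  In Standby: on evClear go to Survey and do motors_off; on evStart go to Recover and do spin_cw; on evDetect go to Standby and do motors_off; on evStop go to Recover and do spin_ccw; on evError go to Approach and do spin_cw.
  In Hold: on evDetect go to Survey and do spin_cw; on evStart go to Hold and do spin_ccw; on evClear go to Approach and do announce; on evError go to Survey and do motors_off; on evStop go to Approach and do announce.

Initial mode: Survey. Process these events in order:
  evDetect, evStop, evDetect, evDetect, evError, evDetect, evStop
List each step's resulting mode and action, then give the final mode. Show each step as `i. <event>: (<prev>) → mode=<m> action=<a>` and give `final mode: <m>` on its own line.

final mode: Recover

1. evDetect: (Survey) → mode=Approach action=announce
2. evStop: (Approach) → mode=Recover action=motors_off
3. evDetect: (Recover) → mode=Approach action=motors_off
4. evDetect: (Approach) → mode=Standby action=announce
5. evError: (Standby) → mode=Approach action=spin_cw
6. evDetect: (Approach) → mode=Standby action=announce
7. evStop: (Standby) → mode=Recover action=spin_ccw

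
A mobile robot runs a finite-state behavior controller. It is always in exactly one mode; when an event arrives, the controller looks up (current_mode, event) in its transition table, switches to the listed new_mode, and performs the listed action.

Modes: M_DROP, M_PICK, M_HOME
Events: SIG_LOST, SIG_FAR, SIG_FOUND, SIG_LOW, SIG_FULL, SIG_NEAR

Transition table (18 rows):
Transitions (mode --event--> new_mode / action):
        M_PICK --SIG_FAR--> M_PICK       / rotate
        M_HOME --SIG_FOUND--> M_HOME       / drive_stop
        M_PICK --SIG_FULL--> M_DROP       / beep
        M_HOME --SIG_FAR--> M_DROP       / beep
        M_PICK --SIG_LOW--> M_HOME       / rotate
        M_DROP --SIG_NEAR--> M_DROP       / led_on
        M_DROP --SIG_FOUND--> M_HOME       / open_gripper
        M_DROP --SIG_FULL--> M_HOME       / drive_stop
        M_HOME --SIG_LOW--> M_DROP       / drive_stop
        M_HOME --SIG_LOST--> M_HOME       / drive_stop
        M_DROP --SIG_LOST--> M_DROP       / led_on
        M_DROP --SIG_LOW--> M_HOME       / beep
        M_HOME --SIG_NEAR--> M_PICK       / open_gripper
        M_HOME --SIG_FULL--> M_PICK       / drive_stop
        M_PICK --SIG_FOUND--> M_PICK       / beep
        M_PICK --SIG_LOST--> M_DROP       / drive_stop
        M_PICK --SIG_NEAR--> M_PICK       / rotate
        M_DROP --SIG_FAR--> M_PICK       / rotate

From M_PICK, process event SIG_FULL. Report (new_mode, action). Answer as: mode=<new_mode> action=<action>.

mode=M_DROP action=beep

current mode = M_PICK; filter table to that mode:
  (M_PICK, SIG_FAR) → (M_PICK, rotate)
  (M_PICK, SIG_FULL) → (M_DROP, beep)  ← event matches
  (M_PICK, SIG_LOW) → (M_HOME, rotate)
  (M_PICK, SIG_FOUND) → (M_PICK, beep)
  (M_PICK, SIG_LOST) → (M_DROP, drive_stop)
  (M_PICK, SIG_NEAR) → (M_PICK, rotate)
event = SIG_FULL selects (M_DROP, beep)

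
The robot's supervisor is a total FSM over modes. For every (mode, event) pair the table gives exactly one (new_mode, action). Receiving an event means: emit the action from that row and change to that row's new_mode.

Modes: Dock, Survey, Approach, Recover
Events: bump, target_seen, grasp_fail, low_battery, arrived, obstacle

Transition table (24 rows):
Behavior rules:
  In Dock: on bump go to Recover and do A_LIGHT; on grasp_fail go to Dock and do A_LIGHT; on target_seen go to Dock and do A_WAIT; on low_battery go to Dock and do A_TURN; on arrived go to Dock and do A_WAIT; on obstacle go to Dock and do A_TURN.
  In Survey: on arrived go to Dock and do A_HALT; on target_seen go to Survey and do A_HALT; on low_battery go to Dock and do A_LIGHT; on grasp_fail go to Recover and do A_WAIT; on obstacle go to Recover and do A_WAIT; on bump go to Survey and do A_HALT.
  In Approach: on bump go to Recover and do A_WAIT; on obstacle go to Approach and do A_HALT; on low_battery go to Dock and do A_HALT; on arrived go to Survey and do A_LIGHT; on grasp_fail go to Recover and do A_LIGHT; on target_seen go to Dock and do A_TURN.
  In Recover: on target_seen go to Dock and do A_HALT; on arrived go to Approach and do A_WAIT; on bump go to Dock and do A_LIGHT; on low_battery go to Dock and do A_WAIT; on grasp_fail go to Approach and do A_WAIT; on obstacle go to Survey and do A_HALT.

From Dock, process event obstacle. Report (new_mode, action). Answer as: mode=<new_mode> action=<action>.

mode=Dock action=A_TURN

current mode = Dock; filter table to that mode:
  (Dock, bump) → (Recover, A_LIGHT)
  (Dock, grasp_fail) → (Dock, A_LIGHT)
  (Dock, target_seen) → (Dock, A_WAIT)
  (Dock, low_battery) → (Dock, A_TURN)
  (Dock, arrived) → (Dock, A_WAIT)
  (Dock, obstacle) → (Dock, A_TURN)  ← event matches
event = obstacle selects (Dock, A_TURN)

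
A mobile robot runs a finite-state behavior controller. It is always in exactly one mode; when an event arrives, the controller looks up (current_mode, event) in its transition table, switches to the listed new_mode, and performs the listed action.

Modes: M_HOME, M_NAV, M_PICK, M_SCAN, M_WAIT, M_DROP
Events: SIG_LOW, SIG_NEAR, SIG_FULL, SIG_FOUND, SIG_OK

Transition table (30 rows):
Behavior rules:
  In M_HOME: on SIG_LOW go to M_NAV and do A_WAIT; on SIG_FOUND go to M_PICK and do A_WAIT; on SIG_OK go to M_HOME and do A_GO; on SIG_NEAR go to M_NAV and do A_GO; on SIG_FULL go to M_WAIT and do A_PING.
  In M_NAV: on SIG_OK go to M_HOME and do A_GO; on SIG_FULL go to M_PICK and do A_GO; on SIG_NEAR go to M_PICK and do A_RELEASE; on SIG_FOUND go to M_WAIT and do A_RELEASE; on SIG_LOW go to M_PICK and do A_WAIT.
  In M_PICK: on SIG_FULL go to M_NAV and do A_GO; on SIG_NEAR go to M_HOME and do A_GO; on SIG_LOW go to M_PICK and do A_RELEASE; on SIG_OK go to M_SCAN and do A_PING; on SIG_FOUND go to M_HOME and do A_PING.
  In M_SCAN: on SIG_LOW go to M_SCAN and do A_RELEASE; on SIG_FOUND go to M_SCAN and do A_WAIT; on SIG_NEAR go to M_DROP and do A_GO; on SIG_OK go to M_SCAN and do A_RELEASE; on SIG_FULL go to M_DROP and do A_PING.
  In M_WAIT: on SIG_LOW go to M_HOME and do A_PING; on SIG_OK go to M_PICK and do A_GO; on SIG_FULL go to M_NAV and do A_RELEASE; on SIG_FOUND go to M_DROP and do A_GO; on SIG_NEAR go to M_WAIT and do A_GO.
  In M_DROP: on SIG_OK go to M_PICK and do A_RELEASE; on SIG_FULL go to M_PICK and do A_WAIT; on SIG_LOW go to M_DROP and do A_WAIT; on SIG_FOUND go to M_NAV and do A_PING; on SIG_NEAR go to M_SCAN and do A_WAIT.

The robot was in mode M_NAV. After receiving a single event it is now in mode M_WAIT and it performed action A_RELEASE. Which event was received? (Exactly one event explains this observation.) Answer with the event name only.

try SIG_LOW: (M_NAV, SIG_LOW) → (M_PICK, A_WAIT)
try SIG_NEAR: (M_NAV, SIG_NEAR) → (M_PICK, A_RELEASE)
try SIG_FULL: (M_NAV, SIG_FULL) → (M_PICK, A_GO)
try SIG_FOUND: (M_NAV, SIG_FOUND) → (M_WAIT, A_RELEASE)  ← matches
try SIG_OK: (M_NAV, SIG_OK) → (M_HOME, A_GO)

SIG_FOUND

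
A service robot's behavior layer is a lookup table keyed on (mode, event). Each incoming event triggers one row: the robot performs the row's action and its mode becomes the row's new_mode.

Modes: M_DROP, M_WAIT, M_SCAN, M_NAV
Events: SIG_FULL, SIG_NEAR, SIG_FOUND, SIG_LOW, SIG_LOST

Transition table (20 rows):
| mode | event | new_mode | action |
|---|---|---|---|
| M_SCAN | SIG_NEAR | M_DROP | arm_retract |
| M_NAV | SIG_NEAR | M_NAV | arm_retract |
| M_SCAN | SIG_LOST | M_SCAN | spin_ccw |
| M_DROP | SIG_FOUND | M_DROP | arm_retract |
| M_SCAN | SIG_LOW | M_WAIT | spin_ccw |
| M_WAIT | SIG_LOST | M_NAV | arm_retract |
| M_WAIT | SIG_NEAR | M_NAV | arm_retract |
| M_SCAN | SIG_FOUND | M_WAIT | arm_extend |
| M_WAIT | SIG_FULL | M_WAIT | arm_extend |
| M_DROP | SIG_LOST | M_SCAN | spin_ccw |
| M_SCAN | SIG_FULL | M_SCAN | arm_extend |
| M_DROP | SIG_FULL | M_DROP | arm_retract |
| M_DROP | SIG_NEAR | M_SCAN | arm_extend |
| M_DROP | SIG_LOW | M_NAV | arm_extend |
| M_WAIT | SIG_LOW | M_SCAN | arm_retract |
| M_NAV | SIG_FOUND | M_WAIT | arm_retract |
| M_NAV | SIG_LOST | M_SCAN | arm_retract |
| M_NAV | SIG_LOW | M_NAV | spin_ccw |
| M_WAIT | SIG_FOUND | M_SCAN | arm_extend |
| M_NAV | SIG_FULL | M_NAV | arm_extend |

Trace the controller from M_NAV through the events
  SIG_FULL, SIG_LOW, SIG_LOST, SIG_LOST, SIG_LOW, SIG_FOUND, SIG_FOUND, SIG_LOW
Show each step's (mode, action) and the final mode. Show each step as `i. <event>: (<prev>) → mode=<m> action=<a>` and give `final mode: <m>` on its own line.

final mode: M_SCAN

1. SIG_FULL: (M_NAV) → mode=M_NAV action=arm_extend
2. SIG_LOW: (M_NAV) → mode=M_NAV action=spin_ccw
3. SIG_LOST: (M_NAV) → mode=M_SCAN action=arm_retract
4. SIG_LOST: (M_SCAN) → mode=M_SCAN action=spin_ccw
5. SIG_LOW: (M_SCAN) → mode=M_WAIT action=spin_ccw
6. SIG_FOUND: (M_WAIT) → mode=M_SCAN action=arm_extend
7. SIG_FOUND: (M_SCAN) → mode=M_WAIT action=arm_extend
8. SIG_LOW: (M_WAIT) → mode=M_SCAN action=arm_retract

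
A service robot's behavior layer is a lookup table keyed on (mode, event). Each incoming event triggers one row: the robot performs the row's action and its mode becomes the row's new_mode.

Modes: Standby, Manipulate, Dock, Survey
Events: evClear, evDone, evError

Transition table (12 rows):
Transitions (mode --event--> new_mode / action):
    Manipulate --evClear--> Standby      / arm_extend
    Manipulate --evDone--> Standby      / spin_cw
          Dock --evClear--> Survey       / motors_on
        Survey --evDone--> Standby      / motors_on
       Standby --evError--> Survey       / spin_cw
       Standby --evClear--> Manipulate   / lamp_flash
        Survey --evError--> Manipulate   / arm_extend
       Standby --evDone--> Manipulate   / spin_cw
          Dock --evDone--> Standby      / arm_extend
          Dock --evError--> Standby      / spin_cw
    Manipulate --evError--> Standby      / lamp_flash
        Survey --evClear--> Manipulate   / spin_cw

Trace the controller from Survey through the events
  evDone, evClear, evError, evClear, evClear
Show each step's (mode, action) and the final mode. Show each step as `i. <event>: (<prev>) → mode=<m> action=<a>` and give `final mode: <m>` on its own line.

1. evDone: (Survey) → mode=Standby action=motors_on
2. evClear: (Standby) → mode=Manipulate action=lamp_flash
3. evError: (Manipulate) → mode=Standby action=lamp_flash
4. evClear: (Standby) → mode=Manipulate action=lamp_flash
5. evClear: (Manipulate) → mode=Standby action=arm_extend

final mode: Standby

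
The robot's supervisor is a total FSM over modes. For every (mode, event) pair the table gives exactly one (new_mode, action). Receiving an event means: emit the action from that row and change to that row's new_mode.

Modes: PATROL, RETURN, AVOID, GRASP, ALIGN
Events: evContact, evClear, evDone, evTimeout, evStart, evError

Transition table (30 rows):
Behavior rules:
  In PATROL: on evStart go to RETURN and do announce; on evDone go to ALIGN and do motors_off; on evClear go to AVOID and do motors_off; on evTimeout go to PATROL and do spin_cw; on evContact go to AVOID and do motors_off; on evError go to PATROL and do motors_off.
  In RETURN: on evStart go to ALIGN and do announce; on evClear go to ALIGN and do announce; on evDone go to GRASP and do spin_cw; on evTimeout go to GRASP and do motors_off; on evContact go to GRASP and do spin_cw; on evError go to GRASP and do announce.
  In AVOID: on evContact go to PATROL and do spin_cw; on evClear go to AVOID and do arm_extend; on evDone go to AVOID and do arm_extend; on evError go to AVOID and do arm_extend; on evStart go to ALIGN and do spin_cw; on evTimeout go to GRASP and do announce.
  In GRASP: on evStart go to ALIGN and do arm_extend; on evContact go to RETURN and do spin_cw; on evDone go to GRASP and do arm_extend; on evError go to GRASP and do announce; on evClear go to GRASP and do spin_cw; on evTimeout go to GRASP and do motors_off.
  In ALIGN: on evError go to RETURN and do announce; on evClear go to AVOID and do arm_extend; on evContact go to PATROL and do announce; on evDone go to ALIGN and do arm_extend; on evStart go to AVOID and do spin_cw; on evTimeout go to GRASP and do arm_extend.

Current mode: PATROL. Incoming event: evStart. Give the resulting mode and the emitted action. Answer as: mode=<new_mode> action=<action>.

mode=RETURN action=announce

current mode = PATROL; filter table to that mode:
  (PATROL, evStart) → (RETURN, announce)  ← event matches
  (PATROL, evDone) → (ALIGN, motors_off)
  (PATROL, evClear) → (AVOID, motors_off)
  (PATROL, evTimeout) → (PATROL, spin_cw)
  (PATROL, evContact) → (AVOID, motors_off)
  (PATROL, evError) → (PATROL, motors_off)
event = evStart selects (RETURN, announce)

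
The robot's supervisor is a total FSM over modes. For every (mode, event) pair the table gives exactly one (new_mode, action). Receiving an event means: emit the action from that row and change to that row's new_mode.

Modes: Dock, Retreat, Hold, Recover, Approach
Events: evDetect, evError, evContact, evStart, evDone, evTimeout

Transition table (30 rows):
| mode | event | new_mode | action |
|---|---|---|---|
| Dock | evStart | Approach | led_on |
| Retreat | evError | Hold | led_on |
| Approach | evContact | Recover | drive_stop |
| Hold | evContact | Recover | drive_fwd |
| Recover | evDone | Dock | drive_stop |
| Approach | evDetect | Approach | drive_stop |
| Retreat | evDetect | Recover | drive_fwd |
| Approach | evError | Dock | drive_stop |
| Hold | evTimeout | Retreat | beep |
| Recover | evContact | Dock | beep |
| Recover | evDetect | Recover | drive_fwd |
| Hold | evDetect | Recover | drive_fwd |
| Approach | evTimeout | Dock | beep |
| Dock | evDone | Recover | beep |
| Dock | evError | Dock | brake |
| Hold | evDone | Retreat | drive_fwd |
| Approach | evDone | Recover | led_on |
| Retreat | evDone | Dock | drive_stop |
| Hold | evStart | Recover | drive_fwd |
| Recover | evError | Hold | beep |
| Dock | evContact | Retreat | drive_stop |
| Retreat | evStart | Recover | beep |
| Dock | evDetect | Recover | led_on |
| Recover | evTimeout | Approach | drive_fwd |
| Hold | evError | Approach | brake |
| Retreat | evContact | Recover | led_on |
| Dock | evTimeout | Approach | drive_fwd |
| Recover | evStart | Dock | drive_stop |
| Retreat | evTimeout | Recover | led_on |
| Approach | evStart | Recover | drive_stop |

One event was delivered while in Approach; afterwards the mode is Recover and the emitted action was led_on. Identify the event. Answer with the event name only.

evDone

try evDetect: (Approach, evDetect) → (Approach, drive_stop)
try evError: (Approach, evError) → (Dock, drive_stop)
try evContact: (Approach, evContact) → (Recover, drive_stop)
try evStart: (Approach, evStart) → (Recover, drive_stop)
try evDone: (Approach, evDone) → (Recover, led_on)  ← matches
try evTimeout: (Approach, evTimeout) → (Dock, beep)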